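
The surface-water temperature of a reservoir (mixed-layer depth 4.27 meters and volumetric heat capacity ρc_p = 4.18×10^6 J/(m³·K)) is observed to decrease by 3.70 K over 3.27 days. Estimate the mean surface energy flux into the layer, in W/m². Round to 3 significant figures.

Areal heat capacity C = ρc_p × D = 4.18×10^6 × 4.27 = 1.78×10^7 J m⁻² K⁻¹.
Required heat per unit area: Q = C ΔT = 1.78×10^7 × -3.70 = -6.60×10^7 J/m².
Flux F = Q / Δt = -6.60×10^7 / 2.83×10^5 s = -234 W/m².

-234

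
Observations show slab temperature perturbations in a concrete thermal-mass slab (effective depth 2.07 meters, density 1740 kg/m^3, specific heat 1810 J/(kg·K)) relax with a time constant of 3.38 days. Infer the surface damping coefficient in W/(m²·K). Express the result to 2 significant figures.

22

Areal heat capacity C = ρ c_p D = 1740 × 1810 × 2.07 = 6.52×10^6 J/(m^2 K).
τ = 3.38 days = 2.92×10^5 s.
λ = C / τ = 6.52×10^6 / 2.92×10^5 = 22.3 W/(m²·K).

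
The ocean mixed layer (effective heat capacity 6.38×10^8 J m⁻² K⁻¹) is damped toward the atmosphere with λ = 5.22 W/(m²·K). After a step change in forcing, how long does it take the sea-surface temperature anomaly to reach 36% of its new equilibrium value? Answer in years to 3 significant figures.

Areal heat capacity C = 6.38×10^8 J m⁻² K⁻¹ (given).
τ = C / λ = 6.38×10^8 / 5.22 = 1.22×10^8 s.
Fraction reached: 1 − e^(−t/τ) = 0.36 ⇒ t = −τ ln(1 − 0.36) = τ × 0.446.
t = 5.45×10^7 s = 1.73 years.

1.73 years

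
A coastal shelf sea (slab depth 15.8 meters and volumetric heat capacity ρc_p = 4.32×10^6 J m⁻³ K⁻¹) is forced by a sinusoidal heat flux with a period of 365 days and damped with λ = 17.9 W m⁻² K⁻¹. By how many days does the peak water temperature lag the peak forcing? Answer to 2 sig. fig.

Areal heat capacity C = ρc_p × D = 4.32×10^6 × 15.8 = 6.83×10^7 J/(m^2 K).
ω = 2π / 3.15×10^7 s = 1.99×10^-7 s⁻¹.
Phase lag φ = arctan(Cω/λ) = arctan(13.6/17.9) = 0.650 rad.
Time lag = φ / ω = 0.650 / 1.99×10^-7 = 3.26×10^6 s = 37.7 days.

38 days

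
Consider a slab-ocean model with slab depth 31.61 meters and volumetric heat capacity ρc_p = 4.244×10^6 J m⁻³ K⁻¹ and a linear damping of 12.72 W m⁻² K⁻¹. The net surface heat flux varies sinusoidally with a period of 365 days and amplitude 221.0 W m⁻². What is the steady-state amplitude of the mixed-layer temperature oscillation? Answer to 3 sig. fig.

Areal heat capacity C = ρc_p × D = 4.244×10^6 × 31.61 = 1.34×10^8 J/(m²·K).
Angular frequency ω = 2π / T = 2π / 3.15×10^7 s = 1.99×10^-7 s⁻¹.
√((Cω)² + λ²) = √((26.7)² + 12.72²) = 29.6 W/(m²·K).
Amplitude A = F₀ / √((Cω)²+λ²) = 221.0 / 29.6 = 7.47 K.

7.47 K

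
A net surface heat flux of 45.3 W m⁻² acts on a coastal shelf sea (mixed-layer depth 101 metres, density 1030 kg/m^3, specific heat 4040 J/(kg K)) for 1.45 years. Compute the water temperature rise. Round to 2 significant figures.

4.9 K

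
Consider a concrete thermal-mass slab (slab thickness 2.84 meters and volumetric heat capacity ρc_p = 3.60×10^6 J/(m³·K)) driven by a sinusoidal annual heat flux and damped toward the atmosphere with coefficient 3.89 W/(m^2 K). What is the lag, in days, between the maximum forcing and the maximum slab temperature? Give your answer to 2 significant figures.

28 days

Areal heat capacity C = ρc_p × D = 3.60×10^6 × 2.84 = 1.02×10^7 J/(m^2 K).
ω = 2π / 3.15×10^7 s = 1.99×10^-7 s⁻¹.
Phase lag φ = arctan(Cω/λ) = arctan(2.04/3.89) = 0.482 rad.
Time lag = φ / ω = 0.482 / 1.99×10^-7 = 2.42×10^6 s = 28.0 days.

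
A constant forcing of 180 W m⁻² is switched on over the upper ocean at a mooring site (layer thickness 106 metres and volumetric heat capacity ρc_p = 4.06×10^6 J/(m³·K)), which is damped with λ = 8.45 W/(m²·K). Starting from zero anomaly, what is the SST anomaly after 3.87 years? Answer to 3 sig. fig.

19.4 K

Areal heat capacity C = ρc_p × D = 4.06×10^6 × 106 = 4.30×10^8 J/(m²·K).
τ = C / λ = 4.30×10^8 / 8.45 = 5.09×10^7 s.
Equilibrium anomaly ΔT_eq = F / λ = 180 / 8.45 = 21.3 K.
t = 3.87 years = 1.22×10^8 s, so t/τ = 2.40.
ΔT(t) = ΔT_eq (1 − e^(−t/τ)) = 21.3 × (1 − e^−2.40) = 19.4 K.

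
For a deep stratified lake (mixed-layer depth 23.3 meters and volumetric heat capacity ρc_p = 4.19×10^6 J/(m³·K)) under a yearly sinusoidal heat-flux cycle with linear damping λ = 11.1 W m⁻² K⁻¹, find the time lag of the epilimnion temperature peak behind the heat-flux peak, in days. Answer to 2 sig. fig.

Areal heat capacity C = ρc_p × D = 4.19×10^6 × 23.3 = 9.76×10^7 J/(m²·K).
ω = 2π / 3.15×10^7 s = 1.99×10^-7 s⁻¹.
Phase lag φ = arctan(Cω/λ) = arctan(19.5/11.1) = 1.05 rad.
Time lag = φ / ω = 1.05 / 1.99×10^-7 = 5.28×10^6 s = 61.1 days.

61 days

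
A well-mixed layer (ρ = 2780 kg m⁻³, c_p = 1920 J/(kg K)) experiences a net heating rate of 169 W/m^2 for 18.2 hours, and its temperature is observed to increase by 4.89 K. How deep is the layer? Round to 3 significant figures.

Heat input Q = F Δt = 169 × 65500 s = 1.11×10^7 J/m².
Required areal heat capacity C = Q / ΔT = 2.26×10^6 J/(m²·K).
Depth D = C / (ρ c_p) = 2.26×10^6 / (2780 × 1920) = 0.424 m.

0.424 m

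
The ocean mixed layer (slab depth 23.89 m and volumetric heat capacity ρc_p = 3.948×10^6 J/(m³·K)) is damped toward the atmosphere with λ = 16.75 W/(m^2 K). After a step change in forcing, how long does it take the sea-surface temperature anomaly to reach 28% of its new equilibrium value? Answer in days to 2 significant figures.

Areal heat capacity C = ρc_p × D = 3.948×10^6 × 23.89 = 9.43×10^7 J/(m^2 K).
τ = C / λ = 9.43×10^7 / 16.75 = 5.63×10^6 s.
Fraction reached: 1 − e^(−t/τ) = 0.28 ⇒ t = −τ ln(1 − 0.28) = τ × 0.329.
t = 1.85×10^6 s = 21.4 days.

21 days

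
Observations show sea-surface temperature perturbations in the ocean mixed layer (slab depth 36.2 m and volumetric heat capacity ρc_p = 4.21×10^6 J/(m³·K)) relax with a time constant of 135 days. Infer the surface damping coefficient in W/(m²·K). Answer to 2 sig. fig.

13

Areal heat capacity C = ρc_p × D = 4.21×10^6 × 36.2 = 1.52×10^8 J/(m^2 K).
τ = 135 days = 1.17×10^7 s.
λ = C / τ = 1.52×10^8 / 1.17×10^7 = 13.1 W/(m²·K).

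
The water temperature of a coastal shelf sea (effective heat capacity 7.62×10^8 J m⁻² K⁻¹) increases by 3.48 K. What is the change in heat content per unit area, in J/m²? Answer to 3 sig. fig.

2.65×10^9

Areal heat capacity C = 7.62×10^8 J m⁻² K⁻¹ (given).
ΔQ = C ΔT = 7.62×10^8 × 3.48 = 2.65×10^9 J/m².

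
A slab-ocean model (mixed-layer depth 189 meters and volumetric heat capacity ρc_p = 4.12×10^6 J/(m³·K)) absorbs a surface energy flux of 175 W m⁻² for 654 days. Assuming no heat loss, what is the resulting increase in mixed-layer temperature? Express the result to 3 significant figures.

12.7 K

Areal heat capacity C = ρc_p × D = 4.12×10^6 × 189 = 7.79×10^8 J m⁻² K⁻¹.
Net heat input Q = F Δt = 175 × (654 days × 86400 s/day) = 9.89×10^9 J/m².
ΔT = Q / C = 9.89×10^9 / 7.79×10^8 = 12.7 K.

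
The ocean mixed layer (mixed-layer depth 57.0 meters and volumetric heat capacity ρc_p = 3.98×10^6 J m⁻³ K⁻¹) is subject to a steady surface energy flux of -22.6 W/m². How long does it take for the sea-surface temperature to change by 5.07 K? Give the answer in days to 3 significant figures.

Areal heat capacity C = ρc_p × D = 3.98×10^6 × 57.0 = 2.27×10^8 J m⁻² K⁻¹.
Time required: Δt = C ΔT / F = 2.27×10^8 × -5.07 / -22.6 = 5.09×10^7 s.
In days: 5.09×10^7 s / (86400 s/day) = 589 days.

589 days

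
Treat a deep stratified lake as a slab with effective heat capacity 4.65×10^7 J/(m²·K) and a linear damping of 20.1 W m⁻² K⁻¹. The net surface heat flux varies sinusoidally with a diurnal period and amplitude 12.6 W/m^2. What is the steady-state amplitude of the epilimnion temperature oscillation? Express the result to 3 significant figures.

Areal heat capacity C = 4.65×10^7 J/(m²·K) (given).
Angular frequency ω = 2π / T = 2π / 86400 s = 7.27×10^-5 s⁻¹.
√((Cω)² + λ²) = √((3380)² + 20.1²) = 3380 W/(m²·K).
Amplitude A = F₀ / √((Cω)²+λ²) = 12.6 / 3380 = 0.00373 K.

0.00373 K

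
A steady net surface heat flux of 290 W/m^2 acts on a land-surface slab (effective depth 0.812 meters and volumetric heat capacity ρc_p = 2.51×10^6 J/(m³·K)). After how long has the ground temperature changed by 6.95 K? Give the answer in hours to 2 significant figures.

14 hours

Areal heat capacity C = ρc_p × D = 2.51×10^6 × 0.812 = 2.04×10^6 J m⁻² K⁻¹.
Time required: Δt = C ΔT / F = 2.04×10^6 × 6.95 / 290 = 48800 s.
In hours: 48800 s / (3600 s/hour) = 13.6 hours.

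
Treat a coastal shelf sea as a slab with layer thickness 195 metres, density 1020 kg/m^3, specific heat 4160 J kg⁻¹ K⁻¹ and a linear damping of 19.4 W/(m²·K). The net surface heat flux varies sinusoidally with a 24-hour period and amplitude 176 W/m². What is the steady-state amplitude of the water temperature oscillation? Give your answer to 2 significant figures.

0.0029 K

Areal heat capacity C = ρ c_p D = 1020 × 4160 × 195 = 8.27×10^8 J/(m²·K).
Angular frequency ω = 2π / T = 2π / 86400 s = 7.27×10^-5 s⁻¹.
√((Cω)² + λ²) = √((60200)² + 19.4²) = 60200 W/(m²·K).
Amplitude A = F₀ / √((Cω)²+λ²) = 176 / 60200 = 0.00292 K.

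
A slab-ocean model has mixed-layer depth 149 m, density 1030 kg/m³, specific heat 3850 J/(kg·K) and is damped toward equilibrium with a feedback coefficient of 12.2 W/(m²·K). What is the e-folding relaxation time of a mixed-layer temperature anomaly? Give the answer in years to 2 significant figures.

1.5 years

Areal heat capacity C = ρ c_p D = 1030 × 3850 × 149 = 5.91×10^8 J m⁻² K⁻¹.
Relaxation time τ = C / λ = 5.91×10^8 / 12.2 = 4.84×10^7 s.
In years: 4.84×10^7 s / (3.156×10^7 s/year) = 1.53 years.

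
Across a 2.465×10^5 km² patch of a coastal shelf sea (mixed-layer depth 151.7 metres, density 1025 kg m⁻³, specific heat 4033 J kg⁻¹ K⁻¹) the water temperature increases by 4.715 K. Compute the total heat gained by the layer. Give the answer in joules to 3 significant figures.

7.29×10^20 J

Areal heat capacity C = ρ c_p D = 1025 × 4033 × 151.7 = 6.27×10^8 J/(m²·K).
Heat per unit area: q = C ΔT = 6.27×10^8 × 4.715 = 2.96×10^9 J/m².
Total heat: Q = q × A = 2.96×10^9 × (2.465×10^5 × 10⁶ m²) = 7.29×10^20 J.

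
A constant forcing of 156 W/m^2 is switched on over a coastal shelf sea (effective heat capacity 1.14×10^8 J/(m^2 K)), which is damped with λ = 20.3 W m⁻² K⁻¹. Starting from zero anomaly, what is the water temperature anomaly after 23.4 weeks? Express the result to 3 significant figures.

7.07 K

Areal heat capacity C = 1.14×10^8 J/(m^2 K) (given).
τ = C / λ = 1.14×10^8 / 20.3 = 5.62×10^6 s.
Equilibrium anomaly ΔT_eq = F / λ = 156 / 20.3 = 7.68 K.
t = 23.4 weeks = 1.42×10^7 s, so t/τ = 2.52.
ΔT(t) = ΔT_eq (1 − e^(−t/τ)) = 7.68 × (1 − e^−2.52) = 7.07 K.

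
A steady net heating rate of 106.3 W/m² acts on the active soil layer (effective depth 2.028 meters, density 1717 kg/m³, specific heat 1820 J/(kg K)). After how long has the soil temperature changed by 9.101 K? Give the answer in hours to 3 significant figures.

Areal heat capacity C = ρ c_p D = 1717 × 1820 × 2.028 = 6.34×10^6 J/(m²·K).
Time required: Δt = C ΔT / F = 6.34×10^6 × 9.101 / 106.3 = 5.43×10^5 s.
In hours: 5.43×10^5 s / (3600 s/hour) = 151 hours.

151 hours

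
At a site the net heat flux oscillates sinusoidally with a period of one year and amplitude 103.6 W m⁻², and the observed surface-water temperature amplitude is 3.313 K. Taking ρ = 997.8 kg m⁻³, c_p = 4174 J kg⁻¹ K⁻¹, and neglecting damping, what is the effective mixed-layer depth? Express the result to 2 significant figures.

ω = 2π / 3.15×10^7 s = 1.99×10^-7 s⁻¹.
Required C = F₀ / (A ω) = 103.6 / (3.313 × 1.99×10^-7) = 1.57×10^8 J/(m²·K).
D = C / (ρ c_p) = 1.57×10^8 / (997.8 × 4174) = 37.7 m.

38 m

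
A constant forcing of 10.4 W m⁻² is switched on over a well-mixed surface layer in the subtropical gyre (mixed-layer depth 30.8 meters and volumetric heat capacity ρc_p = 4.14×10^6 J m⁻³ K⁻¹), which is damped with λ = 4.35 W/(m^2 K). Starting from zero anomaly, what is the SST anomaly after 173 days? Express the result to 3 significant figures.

Areal heat capacity C = ρc_p × D = 4.14×10^6 × 30.8 = 1.28×10^8 J m⁻² K⁻¹.
τ = C / λ = 1.28×10^8 / 4.35 = 2.93×10^7 s.
Equilibrium anomaly ΔT_eq = F / λ = 10.4 / 4.35 = 2.39 K.
t = 173 days = 1.49×10^7 s, so t/τ = 0.510.
ΔT(t) = ΔT_eq (1 − e^(−t/τ)) = 2.39 × (1 − e^−0.510) = 0.955 K.

0.955 K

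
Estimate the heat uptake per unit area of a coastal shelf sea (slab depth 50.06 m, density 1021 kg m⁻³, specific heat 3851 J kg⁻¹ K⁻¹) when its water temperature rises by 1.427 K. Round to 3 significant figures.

2.81×10^8

Areal heat capacity C = ρ c_p D = 1021 × 3851 × 50.06 = 1.97×10^8 J m⁻² K⁻¹.
ΔQ = C ΔT = 1.97×10^8 × 1.427 = 2.81×10^8 J/m².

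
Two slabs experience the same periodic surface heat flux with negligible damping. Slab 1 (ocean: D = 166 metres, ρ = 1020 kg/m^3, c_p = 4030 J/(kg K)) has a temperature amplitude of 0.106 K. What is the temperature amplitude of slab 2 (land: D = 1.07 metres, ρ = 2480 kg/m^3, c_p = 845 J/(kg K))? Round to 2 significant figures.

32 K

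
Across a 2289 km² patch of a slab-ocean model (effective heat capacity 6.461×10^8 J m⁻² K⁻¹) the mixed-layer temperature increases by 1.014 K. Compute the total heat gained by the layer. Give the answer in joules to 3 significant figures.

Areal heat capacity C = 6.461×10^8 J m⁻² K⁻¹ (given).
Heat per unit area: q = C ΔT = 6.46×10^8 × 1.014 = 6.55×10^8 J/m².
Total heat: Q = q × A = 6.55×10^8 × (2289 × 10⁶ m²) = 1.50×10^18 J.

1.50×10^18 J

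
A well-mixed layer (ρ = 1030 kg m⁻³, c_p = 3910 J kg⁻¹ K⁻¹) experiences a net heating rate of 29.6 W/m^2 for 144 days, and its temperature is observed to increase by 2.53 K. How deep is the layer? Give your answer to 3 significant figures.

36.1 m

Heat input Q = F Δt = 29.6 × 1.24×10^7 s = 3.68×10^8 J/m².
Required areal heat capacity C = Q / ΔT = 1.46×10^8 J/(m²·K).
Depth D = C / (ρ c_p) = 1.46×10^8 / (1030 × 3910) = 36.1 m.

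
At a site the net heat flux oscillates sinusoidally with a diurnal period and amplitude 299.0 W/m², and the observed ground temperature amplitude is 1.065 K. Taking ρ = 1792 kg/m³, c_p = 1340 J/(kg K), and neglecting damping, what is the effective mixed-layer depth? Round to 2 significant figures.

ω = 2π / 86400 s = 7.27×10^-5 s⁻¹.
Required C = F₀ / (A ω) = 299.0 / (1.065 × 7.27×10^-5) = 3.86×10^6 J/(m²·K).
D = C / (ρ c_p) = 3.86×10^6 / (1792 × 1340) = 1.61 m.

1.6 m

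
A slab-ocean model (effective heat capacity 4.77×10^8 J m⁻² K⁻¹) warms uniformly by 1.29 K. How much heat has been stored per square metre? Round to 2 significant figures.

Areal heat capacity C = 4.77×10^8 J m⁻² K⁻¹ (given).
ΔQ = C ΔT = 4.77×10^8 × 1.29 = 6.15×10^8 J/m².

6.2×10^8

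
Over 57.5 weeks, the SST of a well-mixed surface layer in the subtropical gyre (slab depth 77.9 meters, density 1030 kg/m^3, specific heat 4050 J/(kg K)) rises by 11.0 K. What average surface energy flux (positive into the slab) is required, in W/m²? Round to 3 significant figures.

103

Areal heat capacity C = ρ c_p D = 1030 × 4050 × 77.9 = 3.25×10^8 J m⁻² K⁻¹.
Required heat per unit area: Q = C ΔT = 3.25×10^8 × 11.0 = 3.57×10^9 J/m².
Flux F = Q / Δt = 3.57×10^9 / 3.48×10^7 s = 103 W/m².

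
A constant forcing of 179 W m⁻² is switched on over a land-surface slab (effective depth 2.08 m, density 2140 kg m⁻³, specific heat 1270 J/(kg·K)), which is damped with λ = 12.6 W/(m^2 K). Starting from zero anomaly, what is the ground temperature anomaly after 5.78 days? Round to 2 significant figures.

9.5 K

Areal heat capacity C = ρ c_p D = 2140 × 1270 × 2.08 = 5.65×10^6 J/(m^2 K).
τ = C / λ = 5.65×10^6 / 12.6 = 4.49×10^5 s.
Equilibrium anomaly ΔT_eq = F / λ = 179 / 12.6 = 14.2 K.
t = 5.78 days = 4.99×10^5 s, so t/τ = 1.11.
ΔT(t) = ΔT_eq (1 − e^(−t/τ)) = 14.2 × (1 − e^−1.11) = 9.54 K.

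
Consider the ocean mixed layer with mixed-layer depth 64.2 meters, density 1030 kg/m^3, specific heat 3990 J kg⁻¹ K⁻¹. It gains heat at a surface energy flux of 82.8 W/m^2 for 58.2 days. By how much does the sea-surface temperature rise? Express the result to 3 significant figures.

1.58 K

Areal heat capacity C = ρ c_p D = 1030 × 3990 × 64.2 = 2.64×10^8 J/(m^2 K).
Net heat input Q = F Δt = 82.8 × (58.2 days × 86400 s/day) = 4.16×10^8 J/m².
ΔT = Q / C = 4.16×10^8 / 2.64×10^8 = 1.58 K.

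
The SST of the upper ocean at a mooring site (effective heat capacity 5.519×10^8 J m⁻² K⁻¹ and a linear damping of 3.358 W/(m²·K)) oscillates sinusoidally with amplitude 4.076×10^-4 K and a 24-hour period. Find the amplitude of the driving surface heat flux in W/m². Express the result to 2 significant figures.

16

Areal heat capacity C = 5.519×10^8 J m⁻² K⁻¹ (given).
ω = 2π / 86400 s = 7.27×10^-5 s⁻¹.
√((Cω)² + λ²) = √((40100)² + 3.358²) = 40100 W/(m²·K).
F₀ = A × √((Cω)²+λ²) = 4.076×10^-4 × 40100 = 16.4 W/m².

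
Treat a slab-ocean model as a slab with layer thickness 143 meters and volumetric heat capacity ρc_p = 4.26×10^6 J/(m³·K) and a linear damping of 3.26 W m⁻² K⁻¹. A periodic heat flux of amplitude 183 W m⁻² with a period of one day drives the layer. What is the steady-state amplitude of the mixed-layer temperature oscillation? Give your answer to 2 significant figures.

0.0041 K

Areal heat capacity C = ρc_p × D = 4.26×10^6 × 143 = 6.09×10^8 J/(m^2 K).
Angular frequency ω = 2π / T = 2π / 86400 s = 7.27×10^-5 s⁻¹.
√((Cω)² + λ²) = √((44300)² + 3.26²) = 44300 W/(m²·K).
Amplitude A = F₀ / √((Cω)²+λ²) = 183 / 44300 = 0.00413 K.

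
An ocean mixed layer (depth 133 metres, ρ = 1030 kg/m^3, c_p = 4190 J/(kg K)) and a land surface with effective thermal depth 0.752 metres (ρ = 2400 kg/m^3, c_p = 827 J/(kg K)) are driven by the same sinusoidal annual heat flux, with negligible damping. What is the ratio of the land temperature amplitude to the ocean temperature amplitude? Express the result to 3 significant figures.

385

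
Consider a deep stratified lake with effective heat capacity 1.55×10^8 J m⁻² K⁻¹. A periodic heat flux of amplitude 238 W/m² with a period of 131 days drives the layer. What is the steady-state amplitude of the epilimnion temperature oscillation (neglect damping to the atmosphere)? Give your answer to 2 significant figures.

2.8 K

Areal heat capacity C = 1.55×10^8 J m⁻² K⁻¹ (given).
Angular frequency ω = 2π / T = 2π / 1.13×10^7 s = 5.55×10^-7 s⁻¹.
Cω = 1.55×10^8 × 5.55×10^-7 = 86.0 W/(m²·K).
Amplitude A = F₀ / (Cω) = 238 / 86.0 = 2.77 K.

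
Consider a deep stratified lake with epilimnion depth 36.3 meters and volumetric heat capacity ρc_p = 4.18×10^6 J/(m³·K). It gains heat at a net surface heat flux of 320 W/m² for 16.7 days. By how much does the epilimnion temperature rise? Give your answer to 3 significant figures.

3.04 K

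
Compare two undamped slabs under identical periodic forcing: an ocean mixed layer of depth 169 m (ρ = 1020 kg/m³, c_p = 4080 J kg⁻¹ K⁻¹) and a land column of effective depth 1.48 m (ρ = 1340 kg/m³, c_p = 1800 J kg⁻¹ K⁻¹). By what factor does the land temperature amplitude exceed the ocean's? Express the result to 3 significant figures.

C_ocean = 1020 × 4080 × 169 = 7.03×10^8 J/(m²·K).
C_land = 1340 × 1800 × 1.48 = 3.57×10^6 J/(m²·K).
Undamped amplitude ∝ 1/C, so A_land/A_ocean = C_ocean/C_land = 197.

197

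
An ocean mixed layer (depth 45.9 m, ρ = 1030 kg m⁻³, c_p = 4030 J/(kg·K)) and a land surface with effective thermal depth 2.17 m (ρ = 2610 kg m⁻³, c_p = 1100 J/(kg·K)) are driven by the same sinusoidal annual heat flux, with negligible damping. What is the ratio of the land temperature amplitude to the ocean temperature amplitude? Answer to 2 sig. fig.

C_ocean = 1030 × 4030 × 45.9 = 1.91×10^8 J/(m²·K).
C_land = 2610 × 1100 × 2.17 = 6.23×10^6 J/(m²·K).
Undamped amplitude ∝ 1/C, so A_land/A_ocean = C_ocean/C_land = 30.6.

31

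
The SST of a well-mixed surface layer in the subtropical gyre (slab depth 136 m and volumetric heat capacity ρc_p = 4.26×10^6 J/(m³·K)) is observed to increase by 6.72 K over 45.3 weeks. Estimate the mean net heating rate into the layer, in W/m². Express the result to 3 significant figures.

142

Areal heat capacity C = ρc_p × D = 4.26×10^6 × 136 = 5.79×10^8 J m⁻² K⁻¹.
Required heat per unit area: Q = C ΔT = 5.79×10^8 × 6.72 = 3.89×10^9 J/m².
Flux F = Q / Δt = 3.89×10^9 / 2.74×10^7 s = 142 W/m².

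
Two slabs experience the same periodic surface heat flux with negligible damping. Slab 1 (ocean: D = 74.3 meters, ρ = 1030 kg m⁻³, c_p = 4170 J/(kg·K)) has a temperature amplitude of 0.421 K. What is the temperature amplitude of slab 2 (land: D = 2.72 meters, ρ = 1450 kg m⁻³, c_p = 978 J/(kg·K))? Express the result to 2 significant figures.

35 K

C_ocean = 3.19×10^8 J/(m²·K); C_land = 3.86×10^6 J/(m²·K).
A ∝ 1/C ⇒ A_land = A_ocean × C_ocean/C_land = 0.421 × 82.7 = 34.8 K.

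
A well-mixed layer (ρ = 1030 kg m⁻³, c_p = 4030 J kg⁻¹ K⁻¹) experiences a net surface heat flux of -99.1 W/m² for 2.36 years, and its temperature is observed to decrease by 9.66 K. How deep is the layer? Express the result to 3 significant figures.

Heat input Q = F Δt = -99.1 × 7.45×10^7 s = -7.38×10^9 J/m².
Required areal heat capacity C = Q / ΔT = 7.64×10^8 J/(m²·K).
Depth D = C / (ρ c_p) = 7.64×10^8 / (1030 × 4030) = 184 m.

184 m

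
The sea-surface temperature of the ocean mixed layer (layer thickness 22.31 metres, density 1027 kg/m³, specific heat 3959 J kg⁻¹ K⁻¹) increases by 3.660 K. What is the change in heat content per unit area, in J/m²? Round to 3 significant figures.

3.32×10^8

Areal heat capacity C = ρ c_p D = 1027 × 3959 × 22.31 = 9.07×10^7 J/(m^2 K).
ΔQ = C ΔT = 9.07×10^7 × 3.660 = 3.32×10^8 J/m².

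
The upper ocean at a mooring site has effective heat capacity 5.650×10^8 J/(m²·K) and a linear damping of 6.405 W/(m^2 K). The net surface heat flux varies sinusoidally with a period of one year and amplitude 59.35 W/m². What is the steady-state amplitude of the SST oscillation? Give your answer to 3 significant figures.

0.526 K

Areal heat capacity C = 5.650×10^8 J/(m²·K) (given).
Angular frequency ω = 2π / T = 2π / 3.15×10^7 s = 1.99×10^-7 s⁻¹.
√((Cω)² + λ²) = √((113)² + 6.405²) = 113 W/(m²·K).
Amplitude A = F₀ / √((Cω)²+λ²) = 59.35 / 113 = 0.526 K.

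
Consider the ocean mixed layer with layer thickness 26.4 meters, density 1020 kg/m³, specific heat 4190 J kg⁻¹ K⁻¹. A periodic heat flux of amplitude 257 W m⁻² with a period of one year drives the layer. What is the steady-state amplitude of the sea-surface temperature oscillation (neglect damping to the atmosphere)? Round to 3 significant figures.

Areal heat capacity C = ρ c_p D = 1020 × 4190 × 26.4 = 1.13×10^8 J/(m^2 K).
Angular frequency ω = 2π / T = 2π / 3.15×10^7 s = 1.99×10^-7 s⁻¹.
Cω = 1.13×10^8 × 1.99×10^-7 = 22.5 W/(m²·K).
Amplitude A = F₀ / (Cω) = 257 / 22.5 = 11.4 K.

11.4 K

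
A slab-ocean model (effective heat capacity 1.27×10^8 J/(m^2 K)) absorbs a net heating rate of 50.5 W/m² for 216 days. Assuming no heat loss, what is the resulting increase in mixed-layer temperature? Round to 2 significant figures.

Areal heat capacity C = 1.27×10^8 J/(m^2 K) (given).
Net heat input Q = F Δt = 50.5 × (216 days × 86400 s/day) = 9.42×10^8 J/m².
ΔT = Q / C = 9.42×10^8 / 1.27×10^8 = 7.42 K.

7.4 K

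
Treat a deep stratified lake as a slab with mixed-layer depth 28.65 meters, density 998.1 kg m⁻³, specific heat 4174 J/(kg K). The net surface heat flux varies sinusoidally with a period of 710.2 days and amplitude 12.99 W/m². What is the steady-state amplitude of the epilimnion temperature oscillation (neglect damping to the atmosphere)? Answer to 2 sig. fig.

1.1 K

Areal heat capacity C = ρ c_p D = 998.1 × 4174 × 28.65 = 1.19×10^8 J/(m²·K).
Angular frequency ω = 2π / T = 2π / 6.14×10^7 s = 1.02×10^-7 s⁻¹.
Cω = 1.19×10^8 × 1.02×10^-7 = 12.2 W/(m²·K).
Amplitude A = F₀ / (Cω) = 12.99 / 12.2 = 1.06 K.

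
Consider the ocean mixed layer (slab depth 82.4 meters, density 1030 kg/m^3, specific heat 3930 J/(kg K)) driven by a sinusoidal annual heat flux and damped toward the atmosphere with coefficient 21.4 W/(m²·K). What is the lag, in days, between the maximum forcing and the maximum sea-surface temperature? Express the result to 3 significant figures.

73.2 days

Areal heat capacity C = ρ c_p D = 1030 × 3930 × 82.4 = 3.34×10^8 J/(m^2 K).
ω = 2π / 3.15×10^7 s = 1.99×10^-7 s⁻¹.
Phase lag φ = arctan(Cω/λ) = arctan(66.5/21.4) = 1.26 rad.
Time lag = φ / ω = 1.26 / 1.99×10^-7 = 6.32×10^6 s = 73.2 days.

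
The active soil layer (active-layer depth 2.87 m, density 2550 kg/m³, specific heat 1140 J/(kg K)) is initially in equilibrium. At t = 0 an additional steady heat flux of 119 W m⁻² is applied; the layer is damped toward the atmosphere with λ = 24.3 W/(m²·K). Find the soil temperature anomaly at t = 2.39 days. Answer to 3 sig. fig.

Areal heat capacity C = ρ c_p D = 2550 × 1140 × 2.87 = 8.34×10^6 J m⁻² K⁻¹.
τ = C / λ = 8.34×10^6 / 24.3 = 3.43×10^5 s.
Equilibrium anomaly ΔT_eq = F / λ = 119 / 24.3 = 4.90 K.
t = 2.39 days = 2.06×10^5 s, so t/τ = 0.601.
ΔT(t) = ΔT_eq (1 − e^(−t/τ)) = 4.90 × (1 − e^−0.601) = 2.21 K.

2.21 K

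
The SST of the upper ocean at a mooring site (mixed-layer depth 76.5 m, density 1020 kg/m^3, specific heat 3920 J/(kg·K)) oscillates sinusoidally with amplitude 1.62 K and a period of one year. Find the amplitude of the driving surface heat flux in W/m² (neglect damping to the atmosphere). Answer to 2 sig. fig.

Areal heat capacity C = ρ c_p D = 1020 × 3920 × 76.5 = 3.06×10^8 J/(m^2 K).
ω = 2π / 3.15×10^7 s = 1.99×10^-7 s⁻¹.
Cω = 3.06×10^8 × 1.99×10^-7 = 60.9 W/(m²·K).
F₀ = A × Cω = 1.62 × 60.9 = 98.7 W/m².

99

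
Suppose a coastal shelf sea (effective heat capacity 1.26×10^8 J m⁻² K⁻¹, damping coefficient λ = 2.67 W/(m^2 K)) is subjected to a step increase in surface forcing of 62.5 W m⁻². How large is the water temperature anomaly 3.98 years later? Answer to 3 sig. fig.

21.8 K

Areal heat capacity C = 1.26×10^8 J m⁻² K⁻¹ (given).
τ = C / λ = 1.26×10^8 / 2.67 = 4.72×10^7 s.
Equilibrium anomaly ΔT_eq = F / λ = 62.5 / 2.67 = 23.4 K.
t = 3.98 years = 1.26×10^8 s, so t/τ = 2.66.
ΔT(t) = ΔT_eq (1 − e^(−t/τ)) = 23.4 × (1 − e^−2.66) = 21.8 K.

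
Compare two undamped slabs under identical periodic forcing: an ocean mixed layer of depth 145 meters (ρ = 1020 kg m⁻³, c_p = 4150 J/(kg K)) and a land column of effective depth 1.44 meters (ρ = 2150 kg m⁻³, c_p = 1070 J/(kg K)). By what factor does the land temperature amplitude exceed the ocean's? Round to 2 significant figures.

190

C_ocean = 1020 × 4150 × 145 = 6.14×10^8 J/(m²·K).
C_land = 2150 × 1070 × 1.44 = 3.31×10^6 J/(m²·K).
Undamped amplitude ∝ 1/C, so A_land/A_ocean = C_ocean/C_land = 185.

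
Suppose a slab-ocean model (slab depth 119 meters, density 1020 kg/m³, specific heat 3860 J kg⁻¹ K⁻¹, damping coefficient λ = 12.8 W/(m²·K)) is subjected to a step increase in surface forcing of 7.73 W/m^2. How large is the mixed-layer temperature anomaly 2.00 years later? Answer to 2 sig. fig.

0.50 K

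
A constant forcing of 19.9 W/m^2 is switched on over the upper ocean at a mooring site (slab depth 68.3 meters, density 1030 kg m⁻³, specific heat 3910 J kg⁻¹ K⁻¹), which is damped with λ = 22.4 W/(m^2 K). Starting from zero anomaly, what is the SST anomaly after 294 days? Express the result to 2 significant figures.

0.78 K

Areal heat capacity C = ρ c_p D = 1030 × 3910 × 68.3 = 2.75×10^8 J m⁻² K⁻¹.
τ = C / λ = 2.75×10^8 / 22.4 = 1.23×10^7 s.
Equilibrium anomaly ΔT_eq = F / λ = 19.9 / 22.4 = 0.888 K.
t = 294 days = 2.54×10^7 s, so t/τ = 2.07.
ΔT(t) = ΔT_eq (1 − e^(−t/τ)) = 0.888 × (1 − e^−2.07) = 0.776 K.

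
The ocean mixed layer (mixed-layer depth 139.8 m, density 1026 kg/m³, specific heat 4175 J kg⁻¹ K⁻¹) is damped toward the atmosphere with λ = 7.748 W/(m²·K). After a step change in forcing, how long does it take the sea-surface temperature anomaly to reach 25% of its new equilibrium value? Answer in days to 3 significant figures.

257 days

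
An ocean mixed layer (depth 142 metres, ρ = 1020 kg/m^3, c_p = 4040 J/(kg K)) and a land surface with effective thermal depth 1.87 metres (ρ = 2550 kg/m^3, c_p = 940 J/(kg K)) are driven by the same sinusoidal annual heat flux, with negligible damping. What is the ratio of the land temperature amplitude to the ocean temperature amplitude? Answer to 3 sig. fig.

131

C_ocean = 1020 × 4040 × 142 = 5.85×10^8 J/(m²·K).
C_land = 2550 × 940 × 1.87 = 4.48×10^6 J/(m²·K).
Undamped amplitude ∝ 1/C, so A_land/A_ocean = C_ocean/C_land = 131.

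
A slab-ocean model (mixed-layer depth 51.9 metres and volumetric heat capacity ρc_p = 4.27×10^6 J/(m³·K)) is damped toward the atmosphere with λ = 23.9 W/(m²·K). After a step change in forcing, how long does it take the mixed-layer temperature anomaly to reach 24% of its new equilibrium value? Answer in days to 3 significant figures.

Areal heat capacity C = ρc_p × D = 4.27×10^6 × 51.9 = 2.22×10^8 J m⁻² K⁻¹.
τ = C / λ = 2.22×10^8 / 23.9 = 9.27×10^6 s.
Fraction reached: 1 − e^(−t/τ) = 0.24 ⇒ t = −τ ln(1 − 0.24) = τ × 0.274.
t = 2.54×10^6 s = 29.5 days.

29.5 days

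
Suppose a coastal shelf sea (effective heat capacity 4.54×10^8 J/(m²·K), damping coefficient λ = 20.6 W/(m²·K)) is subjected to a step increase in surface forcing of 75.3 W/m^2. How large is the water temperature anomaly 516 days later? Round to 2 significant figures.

3.2 K

Areal heat capacity C = 4.54×10^8 J/(m²·K) (given).
τ = C / λ = 4.54×10^8 / 20.6 = 2.20×10^7 s.
Equilibrium anomaly ΔT_eq = F / λ = 75.3 / 20.6 = 3.66 K.
t = 516 days = 4.46×10^7 s, so t/τ = 2.02.
ΔT(t) = ΔT_eq (1 − e^(−t/τ)) = 3.66 × (1 − e^−2.02) = 3.17 K.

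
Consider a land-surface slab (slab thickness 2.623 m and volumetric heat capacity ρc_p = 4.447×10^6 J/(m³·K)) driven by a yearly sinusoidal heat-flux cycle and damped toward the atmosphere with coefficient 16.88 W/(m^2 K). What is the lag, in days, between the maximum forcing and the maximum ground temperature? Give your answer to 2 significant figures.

7.9 days

Areal heat capacity C = ρc_p × D = 4.447×10^6 × 2.623 = 1.17×10^7 J/(m^2 K).
ω = 2π / 3.15×10^7 s = 1.99×10^-7 s⁻¹.
Phase lag φ = arctan(Cω/λ) = arctan(2.32/16.88) = 0.137 rad.
Time lag = φ / ω = 0.137 / 1.99×10^-7 = 6.87×10^5 s = 7.95 days.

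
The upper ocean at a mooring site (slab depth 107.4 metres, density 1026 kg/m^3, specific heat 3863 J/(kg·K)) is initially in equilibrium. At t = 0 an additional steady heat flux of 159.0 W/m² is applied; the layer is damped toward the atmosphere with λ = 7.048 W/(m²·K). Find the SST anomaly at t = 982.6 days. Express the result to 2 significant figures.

17 K

Areal heat capacity C = ρ c_p D = 1026 × 3863 × 107.4 = 4.26×10^8 J/(m^2 K).
τ = C / λ = 4.26×10^8 / 7.048 = 6.04×10^7 s.
Equilibrium anomaly ΔT_eq = F / λ = 159.0 / 7.048 = 22.6 K.
t = 982.6 days = 8.49×10^7 s, so t/τ = 1.41.
ΔT(t) = ΔT_eq (1 − e^(−t/τ)) = 22.6 × (1 − e^−1.41) = 17.0 K.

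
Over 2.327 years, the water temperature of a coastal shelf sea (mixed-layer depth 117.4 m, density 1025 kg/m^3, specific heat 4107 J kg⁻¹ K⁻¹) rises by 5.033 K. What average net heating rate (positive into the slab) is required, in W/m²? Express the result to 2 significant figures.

Areal heat capacity C = ρ c_p D = 1025 × 4107 × 117.4 = 4.94×10^8 J/(m^2 K).
Required heat per unit area: Q = C ΔT = 4.94×10^8 × 5.033 = 2.49×10^9 J/m².
Flux F = Q / Δt = 2.49×10^9 / 7.34×10^7 s = 33.9 W/m².

34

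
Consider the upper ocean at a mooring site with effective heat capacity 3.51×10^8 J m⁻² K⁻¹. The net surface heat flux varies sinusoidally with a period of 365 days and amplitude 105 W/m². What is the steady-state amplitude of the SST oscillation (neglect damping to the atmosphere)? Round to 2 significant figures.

Areal heat capacity C = 3.51×10^8 J m⁻² K⁻¹ (given).
Angular frequency ω = 2π / T = 2π / 3.15×10^7 s = 1.99×10^-7 s⁻¹.
Cω = 3.51×10^8 × 1.99×10^-7 = 69.9 W/(m²·K).
Amplitude A = F₀ / (Cω) = 105 / 69.9 = 1.50 K.

1.5 K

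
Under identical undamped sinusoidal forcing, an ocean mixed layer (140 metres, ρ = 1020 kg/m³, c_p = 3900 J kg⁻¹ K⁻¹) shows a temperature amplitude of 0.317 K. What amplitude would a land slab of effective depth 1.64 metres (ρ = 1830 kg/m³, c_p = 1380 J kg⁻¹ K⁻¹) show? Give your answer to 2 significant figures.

C_ocean = 5.57×10^8 J/(m²·K); C_land = 4.14×10^6 J/(m²·K).
A ∝ 1/C ⇒ A_land = A_ocean × C_ocean/C_land = 0.317 × 134 = 42.6 K.

43 K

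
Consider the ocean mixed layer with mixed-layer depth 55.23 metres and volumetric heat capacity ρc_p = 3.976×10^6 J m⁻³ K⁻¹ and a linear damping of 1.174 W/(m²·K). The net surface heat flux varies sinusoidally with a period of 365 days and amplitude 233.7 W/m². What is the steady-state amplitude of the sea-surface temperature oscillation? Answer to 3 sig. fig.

Areal heat capacity C = ρc_p × D = 3.976×10^6 × 55.23 = 2.20×10^8 J/(m²·K).
Angular frequency ω = 2π / T = 2π / 3.15×10^7 s = 1.99×10^-7 s⁻¹.
√((Cω)² + λ²) = √((43.8)² + 1.174²) = 43.8 W/(m²·K).
Amplitude A = F₀ / √((Cω)²+λ²) = 233.7 / 43.8 = 5.34 K.

5.34 K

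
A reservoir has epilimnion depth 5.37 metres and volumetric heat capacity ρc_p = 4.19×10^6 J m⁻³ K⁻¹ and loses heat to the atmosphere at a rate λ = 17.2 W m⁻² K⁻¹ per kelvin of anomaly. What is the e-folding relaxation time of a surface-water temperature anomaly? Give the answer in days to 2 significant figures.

15 days

Areal heat capacity C = ρc_p × D = 4.19×10^6 × 5.37 = 2.25×10^7 J/(m²·K).
Relaxation time τ = C / λ = 2.25×10^7 / 17.2 = 1.31×10^6 s.
In days: 1.31×10^6 s / (86400 s/day) = 15.1 days.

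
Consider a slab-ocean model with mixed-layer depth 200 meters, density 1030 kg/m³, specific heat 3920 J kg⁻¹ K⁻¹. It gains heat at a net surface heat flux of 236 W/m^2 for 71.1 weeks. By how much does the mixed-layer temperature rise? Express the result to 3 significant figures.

Areal heat capacity C = ρ c_p D = 1030 × 3920 × 200 = 8.08×10^8 J/(m²·K).
Net heat input Q = F Δt = 236 × (71.1 weeks × 6.048×10^5 s/week) = 1.01×10^10 J/m².
ΔT = Q / C = 1.01×10^10 / 8.08×10^8 = 12.6 K.

12.6 K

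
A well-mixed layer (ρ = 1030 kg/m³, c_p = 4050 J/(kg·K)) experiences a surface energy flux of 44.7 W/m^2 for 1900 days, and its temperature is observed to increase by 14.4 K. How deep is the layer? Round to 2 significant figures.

120 m

Heat input Q = F Δt = 44.7 × 1.64×10^8 s = 7.34×10^9 J/m².
Required areal heat capacity C = Q / ΔT = 5.10×10^8 J/(m²·K).
Depth D = C / (ρ c_p) = 5.10×10^8 / (1030 × 4050) = 122 m.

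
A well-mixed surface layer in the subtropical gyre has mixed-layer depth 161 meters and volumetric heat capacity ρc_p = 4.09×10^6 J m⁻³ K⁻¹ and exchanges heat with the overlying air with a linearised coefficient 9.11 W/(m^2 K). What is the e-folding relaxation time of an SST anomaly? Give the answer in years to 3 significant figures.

2.29 years

Areal heat capacity C = ρc_p × D = 4.09×10^6 × 161 = 6.58×10^8 J m⁻² K⁻¹.
Relaxation time τ = C / λ = 6.58×10^8 / 9.11 = 7.23×10^7 s.
In years: 7.23×10^7 s / (3.156×10^7 s/year) = 2.29 years.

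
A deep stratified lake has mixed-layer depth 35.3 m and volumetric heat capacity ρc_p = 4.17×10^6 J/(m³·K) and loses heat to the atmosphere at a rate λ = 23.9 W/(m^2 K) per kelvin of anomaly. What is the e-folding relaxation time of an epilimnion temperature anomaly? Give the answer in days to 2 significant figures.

71 days

Areal heat capacity C = ρc_p × D = 4.17×10^6 × 35.3 = 1.47×10^8 J m⁻² K⁻¹.
Relaxation time τ = C / λ = 1.47×10^8 / 23.9 = 6.16×10^6 s.
In days: 6.16×10^6 s / (86400 s/day) = 71.3 days.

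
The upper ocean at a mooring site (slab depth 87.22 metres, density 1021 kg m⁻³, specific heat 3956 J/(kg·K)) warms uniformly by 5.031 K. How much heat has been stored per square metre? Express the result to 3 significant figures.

1.77×10^9

Areal heat capacity C = ρ c_p D = 1021 × 3956 × 87.22 = 3.52×10^8 J/(m^2 K).
ΔQ = C ΔT = 3.52×10^8 × 5.031 = 1.77×10^9 J/m².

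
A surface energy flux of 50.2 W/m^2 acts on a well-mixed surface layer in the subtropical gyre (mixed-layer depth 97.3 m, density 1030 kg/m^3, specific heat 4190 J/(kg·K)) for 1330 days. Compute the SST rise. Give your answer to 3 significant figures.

Areal heat capacity C = ρ c_p D = 1030 × 4190 × 97.3 = 4.20×10^8 J/(m^2 K).
Net heat input Q = F Δt = 50.2 × (1330 days × 86400 s/day) = 5.77×10^9 J/m².
ΔT = Q / C = 5.77×10^9 / 4.20×10^8 = 13.7 K.

13.7 K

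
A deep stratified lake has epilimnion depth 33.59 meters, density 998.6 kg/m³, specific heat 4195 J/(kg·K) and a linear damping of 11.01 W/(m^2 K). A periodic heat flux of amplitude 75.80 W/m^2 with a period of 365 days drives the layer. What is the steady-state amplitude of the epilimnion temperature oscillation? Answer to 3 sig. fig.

2.52 K

Areal heat capacity C = ρ c_p D = 998.6 × 4195 × 33.59 = 1.41×10^8 J/(m^2 K).
Angular frequency ω = 2π / T = 2π / 3.15×10^7 s = 1.99×10^-7 s⁻¹.
√((Cω)² + λ²) = √((28.0)² + 11.01²) = 30.1 W/(m²·K).
Amplitude A = F₀ / √((Cω)²+λ²) = 75.80 / 30.1 = 2.52 K.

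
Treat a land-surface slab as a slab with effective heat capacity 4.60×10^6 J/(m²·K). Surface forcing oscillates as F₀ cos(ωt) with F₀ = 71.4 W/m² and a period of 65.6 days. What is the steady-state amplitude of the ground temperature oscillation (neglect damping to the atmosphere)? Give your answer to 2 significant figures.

14 K

Areal heat capacity C = 4.60×10^6 J/(m²·K) (given).
Angular frequency ω = 2π / T = 2π / 5.67×10^6 s = 1.11×10^-6 s⁻¹.
Cω = 4.60×10^6 × 1.11×10^-6 = 5.10 W/(m²·K).
Amplitude A = F₀ / (Cω) = 71.4 / 5.10 = 14.0 K.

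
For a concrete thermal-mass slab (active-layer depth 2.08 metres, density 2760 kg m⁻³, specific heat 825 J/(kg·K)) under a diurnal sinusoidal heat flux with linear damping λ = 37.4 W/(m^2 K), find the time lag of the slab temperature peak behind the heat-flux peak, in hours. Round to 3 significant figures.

5.59 hours

Areal heat capacity C = ρ c_p D = 2760 × 825 × 2.08 = 4.74×10^6 J/(m^2 K).
ω = 2π / 86400 s = 7.27×10^-5 s⁻¹.
Phase lag φ = arctan(Cω/λ) = arctan(344/37.4) = 1.46 rad.
Time lag = φ / ω = 1.46 / 7.27×10^-5 = 20100 s = 5.59 hours.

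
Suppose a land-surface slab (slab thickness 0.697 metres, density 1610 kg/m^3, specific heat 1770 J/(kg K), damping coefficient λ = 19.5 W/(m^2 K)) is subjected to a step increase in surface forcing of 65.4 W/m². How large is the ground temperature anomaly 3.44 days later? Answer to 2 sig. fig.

Areal heat capacity C = ρ c_p D = 1610 × 1770 × 0.697 = 1.99×10^6 J/(m^2 K).
τ = C / λ = 1.99×10^6 / 19.5 = 1.02×10^5 s.
Equilibrium anomaly ΔT_eq = F / λ = 65.4 / 19.5 = 3.35 K.
t = 3.44 days = 2.97×10^5 s, so t/τ = 2.92.
ΔT(t) = ΔT_eq (1 − e^(−t/τ)) = 3.35 × (1 − e^−2.92) = 3.17 K.

3.2 K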